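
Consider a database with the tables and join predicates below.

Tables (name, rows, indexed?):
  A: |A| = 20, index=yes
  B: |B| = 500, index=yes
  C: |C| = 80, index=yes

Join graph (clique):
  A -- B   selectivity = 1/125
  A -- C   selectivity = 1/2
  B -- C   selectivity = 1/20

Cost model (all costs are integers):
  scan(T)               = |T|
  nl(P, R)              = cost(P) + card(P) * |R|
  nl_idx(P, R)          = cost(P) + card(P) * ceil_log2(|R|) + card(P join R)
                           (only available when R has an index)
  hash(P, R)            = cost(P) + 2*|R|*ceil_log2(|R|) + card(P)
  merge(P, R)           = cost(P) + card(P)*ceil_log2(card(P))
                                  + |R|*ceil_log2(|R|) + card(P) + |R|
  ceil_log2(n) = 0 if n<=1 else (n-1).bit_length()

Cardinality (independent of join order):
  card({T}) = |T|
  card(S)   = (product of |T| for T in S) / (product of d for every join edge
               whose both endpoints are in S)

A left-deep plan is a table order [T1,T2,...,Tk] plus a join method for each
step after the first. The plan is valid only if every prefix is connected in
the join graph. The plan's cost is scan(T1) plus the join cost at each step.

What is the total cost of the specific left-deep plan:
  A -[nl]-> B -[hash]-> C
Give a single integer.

step 1: scan A: cost=20, card=20
step 2: join B via nl
    card(P join B) = 20*500/(125) = 80
    cost = 20 + 20*500 = 10020
step 3: join C via hash
    card(P join C) = 80*80/(2*20) = 160
    cost = 10020 + 2*80*7 + 80 = 11220

11220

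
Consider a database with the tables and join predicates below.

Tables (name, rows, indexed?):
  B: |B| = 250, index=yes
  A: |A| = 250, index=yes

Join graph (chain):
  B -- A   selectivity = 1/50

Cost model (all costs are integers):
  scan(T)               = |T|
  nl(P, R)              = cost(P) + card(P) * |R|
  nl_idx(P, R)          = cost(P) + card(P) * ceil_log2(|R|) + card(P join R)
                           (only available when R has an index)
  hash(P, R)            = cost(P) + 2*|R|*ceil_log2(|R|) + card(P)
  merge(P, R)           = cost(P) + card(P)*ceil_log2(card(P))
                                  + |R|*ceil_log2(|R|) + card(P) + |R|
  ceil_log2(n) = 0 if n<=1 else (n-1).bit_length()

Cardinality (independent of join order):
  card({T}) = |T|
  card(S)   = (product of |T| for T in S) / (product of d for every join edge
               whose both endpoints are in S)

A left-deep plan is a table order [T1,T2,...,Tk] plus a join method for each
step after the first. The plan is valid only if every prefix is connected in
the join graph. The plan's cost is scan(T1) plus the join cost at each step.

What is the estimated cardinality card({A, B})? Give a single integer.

Tables in S: A(250), B(250)
Edges inside S: B-A(d=50)
numerator = 250 * 250 = 62500
denominator = 50 = 50
card(S) = 62500 / 50 = 1250

1250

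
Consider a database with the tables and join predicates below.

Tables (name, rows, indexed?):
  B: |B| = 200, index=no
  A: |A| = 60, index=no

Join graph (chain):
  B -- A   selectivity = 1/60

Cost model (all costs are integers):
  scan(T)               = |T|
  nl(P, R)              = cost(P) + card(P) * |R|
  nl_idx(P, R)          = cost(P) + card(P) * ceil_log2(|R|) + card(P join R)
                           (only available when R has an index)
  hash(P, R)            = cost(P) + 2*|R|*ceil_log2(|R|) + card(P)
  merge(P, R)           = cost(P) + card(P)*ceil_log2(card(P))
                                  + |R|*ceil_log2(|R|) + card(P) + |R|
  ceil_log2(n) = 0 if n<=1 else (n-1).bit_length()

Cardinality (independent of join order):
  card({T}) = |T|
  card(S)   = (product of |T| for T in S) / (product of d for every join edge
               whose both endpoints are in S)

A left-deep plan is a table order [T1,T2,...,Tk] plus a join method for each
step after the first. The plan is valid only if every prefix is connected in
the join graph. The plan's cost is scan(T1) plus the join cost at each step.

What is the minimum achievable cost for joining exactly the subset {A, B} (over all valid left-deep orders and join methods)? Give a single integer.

Selinger DP over subsets of {A,B}:
  {B}: scan cost=200, card=200
  {A}: scan cost=60, card=60
  {AB}: card=200; try (A,hash)→1120, (B,merge)→2280, (A,merge)→2420, (B,hash)→3320, (B,nl)→12060, (A,nl)→12200; best=1120 via (A,hash)

1120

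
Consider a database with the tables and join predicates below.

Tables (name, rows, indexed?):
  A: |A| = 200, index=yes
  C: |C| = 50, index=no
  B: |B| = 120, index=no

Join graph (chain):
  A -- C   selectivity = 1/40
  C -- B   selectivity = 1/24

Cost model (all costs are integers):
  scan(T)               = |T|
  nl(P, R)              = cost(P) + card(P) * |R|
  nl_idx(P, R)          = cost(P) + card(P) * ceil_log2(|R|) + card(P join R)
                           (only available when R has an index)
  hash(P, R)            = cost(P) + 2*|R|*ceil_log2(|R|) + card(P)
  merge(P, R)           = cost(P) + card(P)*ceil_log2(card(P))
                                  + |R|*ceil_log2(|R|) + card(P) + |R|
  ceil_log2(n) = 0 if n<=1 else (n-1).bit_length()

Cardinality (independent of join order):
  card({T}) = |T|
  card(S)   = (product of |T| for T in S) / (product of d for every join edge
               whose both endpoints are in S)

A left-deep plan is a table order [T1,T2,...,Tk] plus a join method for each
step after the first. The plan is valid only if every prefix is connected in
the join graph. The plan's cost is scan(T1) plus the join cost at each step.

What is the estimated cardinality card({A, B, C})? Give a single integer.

Tables in S: A(200), B(120), C(50)
Edges inside S: A-C(d=40), C-B(d=24)
numerator = 200 * 120 * 50 = 1200000
denominator = 40 * 24 = 960
card(S) = 1200000 / 960 = 1250

1250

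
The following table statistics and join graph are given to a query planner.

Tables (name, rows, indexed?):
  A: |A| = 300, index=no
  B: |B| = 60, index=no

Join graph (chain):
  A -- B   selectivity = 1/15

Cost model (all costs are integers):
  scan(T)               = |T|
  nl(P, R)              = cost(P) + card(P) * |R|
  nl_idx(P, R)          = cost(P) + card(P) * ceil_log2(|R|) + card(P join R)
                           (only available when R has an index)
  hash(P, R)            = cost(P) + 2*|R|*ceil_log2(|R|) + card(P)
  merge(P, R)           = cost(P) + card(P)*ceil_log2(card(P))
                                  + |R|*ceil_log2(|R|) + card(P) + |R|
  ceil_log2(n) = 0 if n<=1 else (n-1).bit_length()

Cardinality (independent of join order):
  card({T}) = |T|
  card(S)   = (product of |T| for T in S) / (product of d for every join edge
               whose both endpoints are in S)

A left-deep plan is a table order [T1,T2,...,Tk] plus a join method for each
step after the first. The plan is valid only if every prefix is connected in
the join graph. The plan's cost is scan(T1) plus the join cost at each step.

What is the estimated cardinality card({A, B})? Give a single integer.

1200

Tables in S: A(300), B(60)
Edges inside S: A-B(d=15)
numerator = 300 * 60 = 18000
denominator = 15 = 15
card(S) = 18000 / 15 = 1200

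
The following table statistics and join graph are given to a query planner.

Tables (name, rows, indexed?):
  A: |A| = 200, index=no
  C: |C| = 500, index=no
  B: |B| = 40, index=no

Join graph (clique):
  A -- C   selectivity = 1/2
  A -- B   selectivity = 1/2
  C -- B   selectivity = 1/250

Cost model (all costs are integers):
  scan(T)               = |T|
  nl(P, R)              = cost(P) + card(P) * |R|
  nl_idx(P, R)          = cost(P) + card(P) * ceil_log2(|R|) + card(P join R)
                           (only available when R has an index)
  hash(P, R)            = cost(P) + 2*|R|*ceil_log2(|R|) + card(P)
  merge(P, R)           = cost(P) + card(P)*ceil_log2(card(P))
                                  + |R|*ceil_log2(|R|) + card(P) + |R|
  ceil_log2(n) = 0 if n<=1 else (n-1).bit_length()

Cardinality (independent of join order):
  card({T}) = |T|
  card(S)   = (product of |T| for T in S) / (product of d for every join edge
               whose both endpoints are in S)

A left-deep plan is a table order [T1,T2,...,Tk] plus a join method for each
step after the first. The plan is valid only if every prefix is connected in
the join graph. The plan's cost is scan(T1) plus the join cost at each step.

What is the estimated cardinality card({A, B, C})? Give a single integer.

Tables in S: A(200), B(40), C(500)
Edges inside S: A-C(d=2), A-B(d=2), C-B(d=250)
numerator = 200 * 40 * 500 = 4000000
denominator = 2 * 2 * 250 = 1000
card(S) = 4000000 / 1000 = 4000

4000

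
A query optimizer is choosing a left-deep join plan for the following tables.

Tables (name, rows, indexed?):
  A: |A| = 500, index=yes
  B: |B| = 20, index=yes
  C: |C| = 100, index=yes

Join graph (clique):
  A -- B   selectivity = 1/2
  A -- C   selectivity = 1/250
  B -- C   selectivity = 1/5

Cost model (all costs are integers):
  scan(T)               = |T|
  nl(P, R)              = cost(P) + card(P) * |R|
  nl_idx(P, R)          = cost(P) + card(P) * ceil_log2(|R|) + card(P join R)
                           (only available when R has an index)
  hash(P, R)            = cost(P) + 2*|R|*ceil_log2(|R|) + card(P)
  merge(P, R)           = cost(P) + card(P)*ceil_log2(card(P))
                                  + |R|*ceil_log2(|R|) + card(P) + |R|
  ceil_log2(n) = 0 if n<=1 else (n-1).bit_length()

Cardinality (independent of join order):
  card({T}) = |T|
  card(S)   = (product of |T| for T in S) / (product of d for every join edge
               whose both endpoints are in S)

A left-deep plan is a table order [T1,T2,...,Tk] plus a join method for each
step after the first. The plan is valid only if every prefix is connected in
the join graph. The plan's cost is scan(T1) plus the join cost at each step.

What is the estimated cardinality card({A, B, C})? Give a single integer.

Tables in S: A(500), B(20), C(100)
Edges inside S: A-B(d=2), A-C(d=250), B-C(d=5)
numerator = 500 * 20 * 100 = 1000000
denominator = 2 * 250 * 5 = 2500
card(S) = 1000000 / 2500 = 400

400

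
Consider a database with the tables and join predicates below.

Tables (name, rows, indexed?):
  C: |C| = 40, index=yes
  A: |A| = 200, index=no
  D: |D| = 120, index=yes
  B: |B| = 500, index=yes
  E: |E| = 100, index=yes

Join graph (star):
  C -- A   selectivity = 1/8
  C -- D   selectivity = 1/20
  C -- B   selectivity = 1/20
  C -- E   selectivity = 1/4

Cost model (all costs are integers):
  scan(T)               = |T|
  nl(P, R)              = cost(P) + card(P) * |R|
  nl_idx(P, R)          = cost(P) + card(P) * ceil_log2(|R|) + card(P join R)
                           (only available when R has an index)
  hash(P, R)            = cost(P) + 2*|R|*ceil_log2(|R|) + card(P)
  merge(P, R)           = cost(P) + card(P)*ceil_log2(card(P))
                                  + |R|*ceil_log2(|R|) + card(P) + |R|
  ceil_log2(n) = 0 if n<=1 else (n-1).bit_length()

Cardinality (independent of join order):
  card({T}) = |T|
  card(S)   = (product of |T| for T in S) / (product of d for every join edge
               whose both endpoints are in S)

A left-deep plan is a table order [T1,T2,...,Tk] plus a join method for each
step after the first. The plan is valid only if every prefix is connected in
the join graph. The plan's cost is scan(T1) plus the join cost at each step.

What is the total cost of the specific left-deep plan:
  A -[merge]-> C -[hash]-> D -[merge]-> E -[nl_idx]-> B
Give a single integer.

5189760

step 1: scan A: cost=200, card=200
step 2: join C via merge
    card(P join C) = 200*40/(8) = 1000
    cost = 200 + 200*8 + 40*6 + 200 + 40 = 2280
step 3: join D via hash
    card(P join D) = 1000*120/(20) = 6000
    cost = 2280 + 2*120*7 + 1000 = 4960
step 4: join E via merge
    card(P join E) = 6000*100/(4) = 150000
    cost = 4960 + 6000*13 + 100*7 + 6000 + 100 = 89760
step 5: join B via nl_idx
    card(P join B) = 150000*500/(20) = 3750000
    cost = 89760 + 150000*9 + 3750000 = 5189760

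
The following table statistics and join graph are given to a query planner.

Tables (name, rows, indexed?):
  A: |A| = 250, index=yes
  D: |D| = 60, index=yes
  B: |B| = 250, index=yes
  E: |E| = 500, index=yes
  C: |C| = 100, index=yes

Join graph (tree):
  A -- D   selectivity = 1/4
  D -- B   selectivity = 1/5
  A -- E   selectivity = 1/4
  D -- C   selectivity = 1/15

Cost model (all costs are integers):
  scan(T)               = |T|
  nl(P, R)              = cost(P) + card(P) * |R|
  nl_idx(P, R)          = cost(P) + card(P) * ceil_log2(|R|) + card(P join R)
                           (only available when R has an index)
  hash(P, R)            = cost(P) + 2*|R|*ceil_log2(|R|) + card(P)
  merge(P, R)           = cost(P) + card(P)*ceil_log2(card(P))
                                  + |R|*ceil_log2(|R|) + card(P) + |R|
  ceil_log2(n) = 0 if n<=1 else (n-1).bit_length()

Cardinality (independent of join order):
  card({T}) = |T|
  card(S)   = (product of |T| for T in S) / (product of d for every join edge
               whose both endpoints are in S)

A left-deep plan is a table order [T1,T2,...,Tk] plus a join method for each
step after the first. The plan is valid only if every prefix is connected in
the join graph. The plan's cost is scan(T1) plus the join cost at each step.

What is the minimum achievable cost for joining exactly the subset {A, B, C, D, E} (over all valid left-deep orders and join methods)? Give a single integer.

1288280

Selinger DP over subsets of {A,B,C,D,E}:
  {A}: scan cost=250, card=250
  {D}: scan cost=60, card=60
  {B}: scan cost=250, card=250
  {E}: scan cost=500, card=500
  {C}: scan cost=100, card=100
  {AD}: card=3750; try (D,hash)→1220, (A,merge)→2730, (D,merge)→2920, (A,hash)→4120, (A,nl_idx)→4290, (D,nl_idx)→5500 …(+2); best=1220 via (D,hash)
  {AE}: card=31250; try (A,hash)→5000, (E,merge)→7500, (A,merge)→7750, (E,hash)→9500, (E,nl_idx)→33750, (A,nl_idx)→35750 …(+2); best=5000 via (A,hash)
  {BD}: card=3000; try (D,hash)→1220, (B,merge)→2730, (D,merge)→2920, (B,nl_idx)→3540, (B,hash)→4120, (D,nl_idx)→4750 …(+2); best=1220 via (D,hash)
  {CD}: card=400; try (C,nl_idx)→880, (D,hash)→920, (D,nl_idx)→1100, (C,merge)→1280, (D,merge)→1320, (C,hash)→1520 …(+2); best=880 via (C,nl_idx)
  {ABD}: card=187500; try (A,hash)→8220, (B,hash)→8970, (A,merge)→42470, (B,merge)→52220, (A,nl_idx)→212720, (B,nl_idx)→218720 …(+2); best=8220 via (A,hash)
  {ADE}: card=468750; try (E,hash)→13970, (D,hash)→36970, (E,merge)→54970, (E,nl_idx)→503720, (D,merge)→505420, (D,nl_idx)→661250 …(+2); best=13970 via (E,hash)
  {ACD}: card=25000; try (A,hash)→5280, (C,hash)→6370, (A,merge)→7130, (A,nl_idx)→29080, (C,merge)→50770, (C,nl_idx)→52470 …(+2); best=5280 via (A,hash)
  {BCD}: card=20000; try (B,hash)→5280, (C,hash)→5620, (B,merge)→7130, (B,nl_idx)→24080, (C,merge)→41020, (C,nl_idx)→42220 …(+2); best=5280 via (B,hash)
  {ABDE}: card=23437500; try (E,hash)→204720, (B,hash)→486720, (E,merge)→3575720, (B,merge)→9391220, (E,nl_idx)→25133220, (B,nl_idx)→27201470 …(+2); best=204720 via (E,hash)
  {ABCD}: card=1250000; try (A,hash)→29280, (B,hash)→34280, (C,hash)→197120, (A,merge)→327530, (B,merge)→407530, (A,nl_idx)→1415280 …(+6); best=29280 via (A,hash)
  {ACDE}: card=3125000; try (E,hash)→39280, (E,merge)→410280, (C,hash)→484120, (E,nl_idx)→3355280, (C,nl_idx)→6420220, (C,merge)→9389770 …(+2); best=39280 via (E,hash)
  {ABCDE}: card=156250000; try (E,hash)→1288280, (B,hash)→3168280, (C,hash)→23643620, (E,merge)→27534280, (B,merge)→71916530, (E,nl_idx)→167529280 …(+6); best=1288280 via (E,hash)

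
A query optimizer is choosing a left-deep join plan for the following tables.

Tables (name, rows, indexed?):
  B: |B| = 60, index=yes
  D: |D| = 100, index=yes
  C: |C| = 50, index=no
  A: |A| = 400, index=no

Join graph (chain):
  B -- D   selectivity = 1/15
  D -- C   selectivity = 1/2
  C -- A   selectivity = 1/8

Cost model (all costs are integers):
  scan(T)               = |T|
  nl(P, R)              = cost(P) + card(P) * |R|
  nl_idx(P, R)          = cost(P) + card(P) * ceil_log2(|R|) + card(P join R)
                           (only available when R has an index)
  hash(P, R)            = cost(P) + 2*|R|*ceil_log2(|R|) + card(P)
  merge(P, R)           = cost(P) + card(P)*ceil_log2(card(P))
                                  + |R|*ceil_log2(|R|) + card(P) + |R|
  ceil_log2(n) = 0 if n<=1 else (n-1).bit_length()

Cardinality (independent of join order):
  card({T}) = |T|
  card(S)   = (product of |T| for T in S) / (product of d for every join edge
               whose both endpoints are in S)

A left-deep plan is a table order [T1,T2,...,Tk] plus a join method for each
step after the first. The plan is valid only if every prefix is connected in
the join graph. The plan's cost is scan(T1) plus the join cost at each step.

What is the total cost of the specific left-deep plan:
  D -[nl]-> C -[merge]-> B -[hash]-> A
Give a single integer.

55220

step 1: scan D: cost=100, card=100
step 2: join C via nl
    card(P join C) = 100*50/(2) = 2500
    cost = 100 + 100*50 = 5100
step 3: join B via merge
    card(P join B) = 2500*60/(15) = 10000
    cost = 5100 + 2500*12 + 60*6 + 2500 + 60 = 38020
step 4: join A via hash
    card(P join A) = 10000*400/(8) = 500000
    cost = 38020 + 2*400*9 + 10000 = 55220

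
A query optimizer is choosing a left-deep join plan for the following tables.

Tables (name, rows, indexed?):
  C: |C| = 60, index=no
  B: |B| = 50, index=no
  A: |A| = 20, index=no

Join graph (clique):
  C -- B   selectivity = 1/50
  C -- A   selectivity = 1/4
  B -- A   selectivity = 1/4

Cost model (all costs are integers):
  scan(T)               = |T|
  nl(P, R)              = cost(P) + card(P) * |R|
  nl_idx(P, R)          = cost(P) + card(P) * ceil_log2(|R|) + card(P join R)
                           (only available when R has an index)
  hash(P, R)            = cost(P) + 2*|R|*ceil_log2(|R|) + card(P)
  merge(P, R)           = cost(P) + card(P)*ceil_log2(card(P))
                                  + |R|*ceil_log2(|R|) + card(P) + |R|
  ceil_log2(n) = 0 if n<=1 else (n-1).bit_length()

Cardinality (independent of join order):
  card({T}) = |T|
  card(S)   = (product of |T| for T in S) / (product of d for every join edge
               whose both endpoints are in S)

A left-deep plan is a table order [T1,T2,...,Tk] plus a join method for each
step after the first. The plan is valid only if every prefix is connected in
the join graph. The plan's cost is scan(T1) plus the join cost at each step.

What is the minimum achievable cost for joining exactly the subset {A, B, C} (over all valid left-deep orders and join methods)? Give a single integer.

Selinger DP over subsets of {A,B,C}:
  {C}: scan cost=60, card=60
  {B}: scan cost=50, card=50
  {A}: scan cost=20, card=20
  {BC}: card=60; try (B,hash)→720, (C,hash)→820, (C,merge)→820, (B,merge)→830, (C,nl)→3050, (B,nl)→3060; best=720 via (B,hash)
  {AC}: card=300; try (A,hash)→320, (C,merge)→560, (A,merge)→600, (C,hash)→760, (C,nl)→1220, (A,nl)→1260; best=320 via (A,hash)
  {AB}: card=250; try (A,hash)→300, (B,merge)→490, (A,merge)→520, (B,hash)→640, (B,nl)→1020, (A,nl)→1050; best=300 via (A,hash)
  {ABC}: card=75; try (A,hash)→980, (B,hash)→1220, (A,merge)→1260, (C,hash)→1270, (A,nl)→1920, (C,merge)→2970 …(+3); best=980 via (A,hash)

980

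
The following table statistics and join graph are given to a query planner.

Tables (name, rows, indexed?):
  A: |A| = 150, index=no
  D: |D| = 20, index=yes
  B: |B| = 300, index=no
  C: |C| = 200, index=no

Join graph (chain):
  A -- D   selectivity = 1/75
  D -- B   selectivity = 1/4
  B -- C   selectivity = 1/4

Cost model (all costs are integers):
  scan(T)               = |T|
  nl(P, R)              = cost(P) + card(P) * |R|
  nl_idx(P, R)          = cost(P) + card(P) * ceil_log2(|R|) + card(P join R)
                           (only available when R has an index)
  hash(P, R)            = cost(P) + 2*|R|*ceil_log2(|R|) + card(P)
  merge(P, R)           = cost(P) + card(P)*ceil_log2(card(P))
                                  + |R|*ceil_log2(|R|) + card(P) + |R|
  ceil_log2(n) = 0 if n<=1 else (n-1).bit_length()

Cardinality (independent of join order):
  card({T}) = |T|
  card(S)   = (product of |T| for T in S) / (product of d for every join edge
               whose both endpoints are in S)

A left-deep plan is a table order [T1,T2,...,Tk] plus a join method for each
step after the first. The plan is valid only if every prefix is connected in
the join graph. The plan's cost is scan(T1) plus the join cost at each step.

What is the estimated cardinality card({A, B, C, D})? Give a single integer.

Tables in S: A(150), B(300), C(200), D(20)
Edges inside S: A-D(d=75), D-B(d=4), B-C(d=4)
numerator = 150 * 300 * 200 * 20 = 180000000
denominator = 75 * 4 * 4 = 1200
card(S) = 180000000 / 1200 = 150000

150000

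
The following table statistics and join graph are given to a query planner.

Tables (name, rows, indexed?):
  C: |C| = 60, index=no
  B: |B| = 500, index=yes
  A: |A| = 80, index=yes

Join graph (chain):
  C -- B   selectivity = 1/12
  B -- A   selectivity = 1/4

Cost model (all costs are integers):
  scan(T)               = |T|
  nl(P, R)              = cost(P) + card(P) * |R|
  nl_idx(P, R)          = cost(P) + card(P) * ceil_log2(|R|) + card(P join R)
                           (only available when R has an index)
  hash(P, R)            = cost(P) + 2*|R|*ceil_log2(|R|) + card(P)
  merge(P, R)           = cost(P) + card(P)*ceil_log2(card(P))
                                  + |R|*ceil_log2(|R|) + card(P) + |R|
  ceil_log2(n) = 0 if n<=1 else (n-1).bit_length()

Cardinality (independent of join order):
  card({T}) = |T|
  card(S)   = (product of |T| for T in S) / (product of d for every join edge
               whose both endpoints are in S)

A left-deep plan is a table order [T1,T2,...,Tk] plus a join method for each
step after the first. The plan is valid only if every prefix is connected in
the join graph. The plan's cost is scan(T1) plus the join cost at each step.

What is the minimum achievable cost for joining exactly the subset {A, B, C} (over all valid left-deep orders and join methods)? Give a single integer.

Selinger DP over subsets of {A,B,C}:
  {C}: scan cost=60, card=60
  {B}: scan cost=500, card=500
  {A}: scan cost=80, card=80
  {BC}: card=2500; try (C,hash)→1720, (B,nl_idx)→3100, (B,merge)→5480, (C,merge)→5920, (B,hash)→9120, (B,nl)→30060 …(+1); best=1720 via (C,hash)
  {AB}: card=10000; try (A,hash)→2120, (B,merge)→5720, (A,merge)→6140, (B,hash)→9160, (B,nl_idx)→10800, (A,nl_idx)→14000 …(+2); best=2120 via (A,hash)
  {ABC}: card=50000; try (A,hash)→5340, (C,hash)→12840, (A,merge)→34860, (A,nl_idx)→69220, (C,merge)→152540, (A,nl)→201720 …(+1); best=5340 via (A,hash)

5340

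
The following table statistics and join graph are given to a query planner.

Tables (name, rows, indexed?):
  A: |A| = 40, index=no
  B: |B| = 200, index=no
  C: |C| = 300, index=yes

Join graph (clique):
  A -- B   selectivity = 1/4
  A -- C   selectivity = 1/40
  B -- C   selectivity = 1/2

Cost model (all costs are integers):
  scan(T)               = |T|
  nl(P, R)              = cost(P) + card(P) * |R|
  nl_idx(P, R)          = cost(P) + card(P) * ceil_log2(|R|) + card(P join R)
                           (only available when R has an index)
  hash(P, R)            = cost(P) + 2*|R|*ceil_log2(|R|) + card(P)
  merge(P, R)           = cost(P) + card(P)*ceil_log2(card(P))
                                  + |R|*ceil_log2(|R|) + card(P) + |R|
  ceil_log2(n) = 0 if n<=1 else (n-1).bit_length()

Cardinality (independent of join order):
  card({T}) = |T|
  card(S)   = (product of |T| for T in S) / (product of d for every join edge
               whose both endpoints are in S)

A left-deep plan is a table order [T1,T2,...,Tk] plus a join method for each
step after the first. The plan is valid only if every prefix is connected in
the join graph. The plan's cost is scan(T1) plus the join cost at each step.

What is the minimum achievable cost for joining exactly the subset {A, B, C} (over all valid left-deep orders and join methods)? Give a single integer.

4200

Selinger DP over subsets of {A,B,C}:
  {A}: scan cost=40, card=40
  {B}: scan cost=200, card=200
  {C}: scan cost=300, card=300
  {AB}: card=2000; try (A,hash)→880, (B,merge)→2120, (A,merge)→2280, (B,hash)→3280, (B,nl)→8040, (A,nl)→8200; best=880 via (A,hash)
  {AC}: card=300; try (C,nl_idx)→700, (A,hash)→1080, (C,merge)→3320, (A,merge)→3580, (C,hash)→5480, (C,nl)→12040 …(+1); best=700 via (C,nl_idx)
  {BC}: card=30000; try (B,hash)→3800, (C,merge)→5000, (B,merge)→5100, (C,hash)→5800, (C,nl_idx)→32000, (C,nl)→60200 …(+1); best=3800 via (B,hash)
  {ABC}: card=7500; try (B,hash)→4200, (B,merge)→5500, (C,hash)→8280, (C,nl_idx)→26380, (C,merge)→27880, (A,hash)→34280 …(+4); best=4200 via (B,hash)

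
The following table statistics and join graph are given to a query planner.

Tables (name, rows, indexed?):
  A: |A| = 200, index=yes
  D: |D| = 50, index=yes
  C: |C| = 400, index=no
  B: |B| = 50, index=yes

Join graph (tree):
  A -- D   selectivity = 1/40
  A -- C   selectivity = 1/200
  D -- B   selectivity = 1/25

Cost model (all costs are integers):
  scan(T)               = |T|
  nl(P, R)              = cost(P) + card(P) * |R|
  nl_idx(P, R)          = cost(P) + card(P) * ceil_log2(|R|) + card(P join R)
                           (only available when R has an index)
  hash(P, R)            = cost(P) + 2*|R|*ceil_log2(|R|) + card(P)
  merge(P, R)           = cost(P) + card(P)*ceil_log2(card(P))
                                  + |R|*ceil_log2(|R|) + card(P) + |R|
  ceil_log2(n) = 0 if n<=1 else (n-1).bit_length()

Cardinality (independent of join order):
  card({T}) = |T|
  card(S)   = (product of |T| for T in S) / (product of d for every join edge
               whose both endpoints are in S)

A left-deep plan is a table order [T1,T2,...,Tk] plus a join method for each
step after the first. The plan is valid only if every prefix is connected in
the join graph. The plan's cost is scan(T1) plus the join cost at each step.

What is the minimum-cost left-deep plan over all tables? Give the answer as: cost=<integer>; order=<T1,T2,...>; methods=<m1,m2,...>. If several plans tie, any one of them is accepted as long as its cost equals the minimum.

Selinger DP (subsets sized 1..n):
  {A}: scan cost=200, card=200
  {D}: scan cost=50, card=50
  {C}: scan cost=400, card=400
  {B}: scan cost=50, card=50
  {AD}: card=250; try (A,nl_idx)→700, (D,hash)→1000, (D,nl_idx)→1650, (A,merge)→2200, (D,merge)→2350, (A,hash)→3300 …(+2); best=700 via (A,nl_idx)
  {AC}: card=400; try (A,hash)→4000, (A,nl_idx)→4000, (C,merge)→6000, (A,merge)→6200, (C,hash)→7600, (C,nl)→80200 …(+1); best=4000 via (A,hash)
  {BD}: card=100; try (D,nl_idx)→450, (B,nl_idx)→450, (D,hash)→700, (B,hash)→700, (D,merge)→750, (B,merge)→750 …(+2); best=450 via (D,nl_idx)
  {ACD}: card=500; try (D,hash)→5000, (D,nl_idx)→6900, (C,merge)→6950, (C,hash)→8150, (D,merge)→8350, (D,nl)→24000 …(+1); best=5000 via (D,hash)
  {ABD}: card=500; try (B,hash)→1550, (A,nl_idx)→1750, (B,nl_idx)→2700, (A,merge)→3050, (B,merge)→3300, (A,hash)→3750 …(+2); best=1550 via (B,hash)
  {ABCD}: card=1000; try (B,hash)→6100, (B,nl_idx)→9000, (C,hash)→9250, (B,merge)→10350, (C,merge)→10550, (B,nl)→30000 …(+1); best=6100 via (B,hash)

cost=6100; order=C,A,D,B; methods=hash,hash,hash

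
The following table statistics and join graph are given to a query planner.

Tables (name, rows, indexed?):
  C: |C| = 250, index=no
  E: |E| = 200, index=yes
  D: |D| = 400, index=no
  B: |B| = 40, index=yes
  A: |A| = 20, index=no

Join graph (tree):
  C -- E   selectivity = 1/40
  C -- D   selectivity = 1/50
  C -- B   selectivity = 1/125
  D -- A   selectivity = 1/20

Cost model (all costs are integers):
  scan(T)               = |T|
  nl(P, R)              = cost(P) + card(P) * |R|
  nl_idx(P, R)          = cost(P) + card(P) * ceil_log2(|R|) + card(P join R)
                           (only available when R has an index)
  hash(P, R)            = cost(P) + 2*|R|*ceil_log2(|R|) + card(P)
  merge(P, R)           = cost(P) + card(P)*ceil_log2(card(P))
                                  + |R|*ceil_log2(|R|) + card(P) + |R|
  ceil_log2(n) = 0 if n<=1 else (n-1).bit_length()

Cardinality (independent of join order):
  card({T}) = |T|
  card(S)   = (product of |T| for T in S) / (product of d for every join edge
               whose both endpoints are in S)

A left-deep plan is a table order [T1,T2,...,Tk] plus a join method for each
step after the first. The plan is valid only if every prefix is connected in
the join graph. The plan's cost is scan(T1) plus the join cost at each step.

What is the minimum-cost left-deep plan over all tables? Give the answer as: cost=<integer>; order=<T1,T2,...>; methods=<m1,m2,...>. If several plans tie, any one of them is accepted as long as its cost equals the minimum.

cost=10300; order=C,B,D,A,E; methods=hash,merge,hash,hash

Selinger DP (subsets sized 1..n):
  {C}: scan cost=250, card=250
  {E}: scan cost=200, card=200
  {D}: scan cost=400, card=400
  {B}: scan cost=40, card=40
  {A}: scan cost=20, card=20
  {CE}: card=1250; try (E,nl_idx)→3500, (E,hash)→3700, (C,merge)→4250, (E,merge)→4300, (C,hash)→4400, (C,nl)→50200 …(+1); best=3500 via (E,nl_idx)
  {CD}: card=2000; try (C,hash)→4800, (D,merge)→6500, (C,merge)→6650, (D,hash)→7700, (D,nl)→100250, (C,nl)→100400; best=4800 via (C,hash)
  {BC}: card=80; try (B,hash)→980, (B,nl_idx)→1830, (C,merge)→2570, (B,merge)→2780, (C,hash)→4080, (C,nl)→10040 …(+1); best=980 via (B,hash)
  {AD}: card=400; try (A,hash)→1000, (D,merge)→4140, (A,merge)→4520, (D,hash)→7240, (D,nl)→8020, (A,nl)→8400; best=1000 via (A,hash)
  {CDE}: card=10000; try (E,hash)→10000, (D,hash)→11950, (D,merge)→22500, (E,merge)→30600, (E,nl_idx)→30800, (E,nl)→404800 …(+1); best=10000 via (E,hash)
  {BCE}: card=400; try (E,nl_idx)→2020, (E,merge)→3420, (E,hash)→4260, (B,hash)→5230, (B,nl_idx)→11400, (E,nl)→16980 …(+2); best=2020 via (E,nl_idx)
  {BCD}: card=640; try (D,merge)→5620, (B,hash)→7280, (D,hash)→8260, (B,nl_idx)→17440, (B,merge)→29080, (D,nl)→32980 …(+1); best=5620 via (D,merge)
  {ACD}: card=2000; try (C,hash)→5400, (A,hash)→7000, (C,merge)→7250, (A,merge)→28920, (A,nl)→44800, (C,nl)→101000; best=5400 via (C,hash)
  {BCDE}: card=3200; try (E,hash)→9460, (D,hash)→9620, (D,merge)→10020, (E,nl_idx)→13940, (E,merge)→14460, (B,hash)→20480 …(+5); best=9460 via (E,hash)
  {ACDE}: card=10000; try (E,hash)→10600, (A,hash)→20200, (E,merge)→31200, (E,nl_idx)→31400, (A,merge)→160120, (A,nl)→210000 …(+1); best=10600 via (E,hash)
  {ABCD}: card=640; try (A,hash)→6460, (B,hash)→7880, (A,merge)→12780, (B,nl_idx)→18040, (A,nl)→18420, (B,merge)→29680 …(+1); best=6460 via (A,hash)
  {ABCDE}: card=3200; try (E,hash)→10300, (A,hash)→12860, (E,nl_idx)→14780, (E,merge)→15300, (B,hash)→21080, (A,merge)→51180 …(+5); best=10300 via (E,hash)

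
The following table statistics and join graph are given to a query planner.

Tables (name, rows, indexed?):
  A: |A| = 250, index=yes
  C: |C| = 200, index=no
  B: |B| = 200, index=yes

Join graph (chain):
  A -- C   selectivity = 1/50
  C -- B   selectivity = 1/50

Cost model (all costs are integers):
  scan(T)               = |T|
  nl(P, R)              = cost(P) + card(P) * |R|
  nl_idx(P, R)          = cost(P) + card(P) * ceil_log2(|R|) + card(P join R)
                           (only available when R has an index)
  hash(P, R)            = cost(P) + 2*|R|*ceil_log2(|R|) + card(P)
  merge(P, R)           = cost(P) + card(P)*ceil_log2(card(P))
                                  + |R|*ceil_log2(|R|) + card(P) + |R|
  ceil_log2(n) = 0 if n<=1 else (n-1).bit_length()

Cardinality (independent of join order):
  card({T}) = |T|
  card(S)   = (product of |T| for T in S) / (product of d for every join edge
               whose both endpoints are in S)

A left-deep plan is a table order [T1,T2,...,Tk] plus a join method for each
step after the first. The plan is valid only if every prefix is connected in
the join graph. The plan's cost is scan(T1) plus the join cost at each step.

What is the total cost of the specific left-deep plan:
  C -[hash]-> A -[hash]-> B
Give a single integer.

8600

step 1: scan C: cost=200, card=200
step 2: join A via hash
    card(P join A) = 200*250/(50) = 1000
    cost = 200 + 2*250*8 + 200 = 4400
step 3: join B via hash
    card(P join B) = 1000*200/(50) = 4000
    cost = 4400 + 2*200*8 + 1000 = 8600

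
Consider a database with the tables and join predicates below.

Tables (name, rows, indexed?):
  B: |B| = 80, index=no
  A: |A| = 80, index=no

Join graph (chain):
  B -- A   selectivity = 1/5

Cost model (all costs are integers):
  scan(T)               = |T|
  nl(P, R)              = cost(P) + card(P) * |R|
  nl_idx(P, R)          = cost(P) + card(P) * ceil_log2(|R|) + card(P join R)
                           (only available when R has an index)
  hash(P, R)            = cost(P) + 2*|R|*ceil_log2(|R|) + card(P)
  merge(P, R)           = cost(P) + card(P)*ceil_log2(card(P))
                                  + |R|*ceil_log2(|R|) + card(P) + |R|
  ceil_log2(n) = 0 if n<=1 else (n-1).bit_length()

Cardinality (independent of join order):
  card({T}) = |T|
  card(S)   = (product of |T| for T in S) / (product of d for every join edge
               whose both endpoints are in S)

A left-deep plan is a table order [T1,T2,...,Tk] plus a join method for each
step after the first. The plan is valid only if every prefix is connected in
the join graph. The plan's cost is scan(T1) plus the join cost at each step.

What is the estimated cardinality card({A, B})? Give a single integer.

1280

Tables in S: A(80), B(80)
Edges inside S: B-A(d=5)
numerator = 80 * 80 = 6400
denominator = 5 = 5
card(S) = 6400 / 5 = 1280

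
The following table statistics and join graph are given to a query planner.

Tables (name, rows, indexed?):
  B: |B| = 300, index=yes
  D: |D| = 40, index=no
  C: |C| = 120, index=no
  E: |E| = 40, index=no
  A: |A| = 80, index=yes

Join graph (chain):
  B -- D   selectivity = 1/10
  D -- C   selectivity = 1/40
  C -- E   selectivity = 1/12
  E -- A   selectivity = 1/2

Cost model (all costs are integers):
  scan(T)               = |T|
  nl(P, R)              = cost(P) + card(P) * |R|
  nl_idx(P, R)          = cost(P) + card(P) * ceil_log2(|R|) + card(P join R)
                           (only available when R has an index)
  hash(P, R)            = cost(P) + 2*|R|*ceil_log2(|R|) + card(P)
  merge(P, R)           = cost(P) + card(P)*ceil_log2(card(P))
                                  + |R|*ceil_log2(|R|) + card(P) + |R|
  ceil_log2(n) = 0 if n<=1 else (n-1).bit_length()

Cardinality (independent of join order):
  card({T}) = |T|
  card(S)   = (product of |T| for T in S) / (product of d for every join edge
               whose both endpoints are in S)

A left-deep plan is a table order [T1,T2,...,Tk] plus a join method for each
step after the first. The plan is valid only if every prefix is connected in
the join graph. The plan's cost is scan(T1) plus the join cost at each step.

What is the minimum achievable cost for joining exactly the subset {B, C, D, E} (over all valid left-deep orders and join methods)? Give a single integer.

Selinger DP over subsets of {B,C,D,E}:
  {B}: scan cost=300, card=300
  {D}: scan cost=40, card=40
  {C}: scan cost=120, card=120
  {E}: scan cost=40, card=40
  {BD}: card=1200; try (D,hash)→1080, (B,nl_idx)→1600, (B,merge)→3320, (D,merge)→3580, (B,hash)→5480, (B,nl)→12040 …(+1); best=1080 via (D,hash)
  {CD}: card=120; try (D,hash)→720, (C,merge)→1280, (D,merge)→1360, (C,hash)→1760, (C,nl)→4840, (D,nl)→4920; best=720 via (D,hash)
  {CE}: card=400; try (E,hash)→720, (C,merge)→1280, (E,merge)→1360, (C,hash)→1760, (C,nl)→4840, (E,nl)→4920; best=720 via (E,hash)
  {BCD}: card=3600; try (C,hash)→3960, (B,merge)→4680, (B,nl_idx)→5400, (B,hash)→6240, (C,merge)→16440, (B,nl)→36720 …(+1); best=3960 via (C,hash)
  {CDE}: card=400; try (E,hash)→1320, (D,hash)→1600, (E,merge)→1960, (D,merge)→5000, (E,nl)→5520, (D,nl)→16720; best=1320 via (E,hash)
  {BCDE}: card=12000; try (B,hash)→7120, (E,hash)→8040, (B,merge)→8320, (B,nl_idx)→16920, (E,merge)→51040, (B,nl)→121320 …(+1); best=7120 via (B,hash)

7120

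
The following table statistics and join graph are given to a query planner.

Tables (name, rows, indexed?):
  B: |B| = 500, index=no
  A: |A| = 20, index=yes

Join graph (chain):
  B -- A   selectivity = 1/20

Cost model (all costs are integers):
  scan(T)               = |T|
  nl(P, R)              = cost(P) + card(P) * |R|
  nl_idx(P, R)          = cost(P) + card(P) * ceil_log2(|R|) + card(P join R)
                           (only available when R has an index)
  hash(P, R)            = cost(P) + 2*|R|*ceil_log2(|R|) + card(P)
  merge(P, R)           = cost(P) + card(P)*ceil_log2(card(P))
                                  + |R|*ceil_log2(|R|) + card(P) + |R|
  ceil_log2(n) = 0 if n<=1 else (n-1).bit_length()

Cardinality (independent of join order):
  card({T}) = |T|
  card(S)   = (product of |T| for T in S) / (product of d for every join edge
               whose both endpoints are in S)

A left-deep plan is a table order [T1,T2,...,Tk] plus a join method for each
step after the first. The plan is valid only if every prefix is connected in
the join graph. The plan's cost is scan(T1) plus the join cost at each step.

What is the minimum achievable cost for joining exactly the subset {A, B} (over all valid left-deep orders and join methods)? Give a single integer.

1200

Selinger DP over subsets of {A,B}:
  {B}: scan cost=500, card=500
  {A}: scan cost=20, card=20
  {AB}: card=500; try (A,hash)→1200, (A,nl_idx)→3500, (B,merge)→5140, (A,merge)→5620, (B,hash)→9040, (B,nl)→10020 …(+1); best=1200 via (A,hash)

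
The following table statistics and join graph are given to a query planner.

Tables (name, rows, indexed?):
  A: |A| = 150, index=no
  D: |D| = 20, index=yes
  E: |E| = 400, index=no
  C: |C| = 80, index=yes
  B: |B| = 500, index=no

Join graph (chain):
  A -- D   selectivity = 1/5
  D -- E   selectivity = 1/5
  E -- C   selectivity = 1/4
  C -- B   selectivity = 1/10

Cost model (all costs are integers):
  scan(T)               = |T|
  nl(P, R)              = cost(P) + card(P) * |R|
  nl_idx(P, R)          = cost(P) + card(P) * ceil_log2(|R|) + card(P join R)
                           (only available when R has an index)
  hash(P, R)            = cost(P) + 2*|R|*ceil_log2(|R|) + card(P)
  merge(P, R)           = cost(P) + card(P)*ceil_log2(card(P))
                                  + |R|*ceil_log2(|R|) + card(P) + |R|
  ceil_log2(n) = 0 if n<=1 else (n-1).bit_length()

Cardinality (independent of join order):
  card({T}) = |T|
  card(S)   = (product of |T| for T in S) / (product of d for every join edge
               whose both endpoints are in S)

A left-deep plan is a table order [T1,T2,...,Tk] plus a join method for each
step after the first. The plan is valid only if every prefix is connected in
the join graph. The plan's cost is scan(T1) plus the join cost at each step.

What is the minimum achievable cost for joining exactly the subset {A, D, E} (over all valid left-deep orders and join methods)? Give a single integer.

Selinger DP over subsets of {A,D,E}:
  {A}: scan cost=150, card=150
  {D}: scan cost=20, card=20
  {E}: scan cost=400, card=400
  {AD}: card=600; try (D,hash)→500, (A,merge)→1490, (D,nl_idx)→1500, (D,merge)→1620, (A,hash)→2440, (A,nl)→3020 …(+1); best=500 via (D,hash)
  {DE}: card=1600; try (D,hash)→1000, (D,nl_idx)→4000, (E,merge)→4140, (D,merge)→4520, (E,hash)→7240, (E,nl)→8020 …(+1); best=1000 via (D,hash)
  {ADE}: card=48000; try (A,hash)→5000, (E,hash)→8300, (E,merge)→11100, (A,merge)→21550, (E,nl)→240500, (A,nl)→241000; best=5000 via (A,hash)

5000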